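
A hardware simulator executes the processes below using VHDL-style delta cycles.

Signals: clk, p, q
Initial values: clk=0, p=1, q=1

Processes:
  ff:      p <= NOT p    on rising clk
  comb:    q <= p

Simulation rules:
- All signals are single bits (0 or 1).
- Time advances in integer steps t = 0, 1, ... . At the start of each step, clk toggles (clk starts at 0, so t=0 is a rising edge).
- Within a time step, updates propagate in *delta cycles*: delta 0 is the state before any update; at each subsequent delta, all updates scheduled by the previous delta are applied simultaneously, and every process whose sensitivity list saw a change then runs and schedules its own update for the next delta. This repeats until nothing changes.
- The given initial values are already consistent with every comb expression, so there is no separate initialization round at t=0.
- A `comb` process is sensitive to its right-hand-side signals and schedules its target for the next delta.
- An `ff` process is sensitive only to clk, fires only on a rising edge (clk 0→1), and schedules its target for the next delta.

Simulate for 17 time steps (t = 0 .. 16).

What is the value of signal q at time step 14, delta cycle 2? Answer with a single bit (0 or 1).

[bits: p,q,clk]
t=0: Δ0=110 Δ1=111 Δ2=011 Δ3=001 | 3Δ
t=1: Δ0=001 Δ1=000 | 1Δ
t=2: Δ0=000 Δ1=001 Δ2=101 Δ3=111 | 3Δ
t=3: Δ0=111 Δ1=110 | 1Δ
t=4: Δ0=110 Δ1=111 Δ2=011 Δ3=001 | 3Δ
t=5: Δ0=001 Δ1=000 | 1Δ
t=6: Δ0=000 Δ1=001 Δ2=101 Δ3=111 | 3Δ
t=7: Δ0=111 Δ1=110 | 1Δ
t=8: Δ0=110 Δ1=111 Δ2=011 Δ3=001 | 3Δ
t=9: Δ0=001 Δ1=000 | 1Δ
t=10: Δ0=000 Δ1=001 Δ2=101 Δ3=111 | 3Δ
t=11: Δ0=111 Δ1=110 | 1Δ
t=12: Δ0=110 Δ1=111 Δ2=011 Δ3=001 | 3Δ
t=13: Δ0=001 Δ1=000 | 1Δ
t=14: Δ0=000 Δ1=001 Δ2=101 Δ3=111 | 3Δ
t=15: Δ0=111 Δ1=110 | 1Δ
t=16: Δ0=110 Δ1=111 Δ2=011 Δ3=001 | 3Δ

0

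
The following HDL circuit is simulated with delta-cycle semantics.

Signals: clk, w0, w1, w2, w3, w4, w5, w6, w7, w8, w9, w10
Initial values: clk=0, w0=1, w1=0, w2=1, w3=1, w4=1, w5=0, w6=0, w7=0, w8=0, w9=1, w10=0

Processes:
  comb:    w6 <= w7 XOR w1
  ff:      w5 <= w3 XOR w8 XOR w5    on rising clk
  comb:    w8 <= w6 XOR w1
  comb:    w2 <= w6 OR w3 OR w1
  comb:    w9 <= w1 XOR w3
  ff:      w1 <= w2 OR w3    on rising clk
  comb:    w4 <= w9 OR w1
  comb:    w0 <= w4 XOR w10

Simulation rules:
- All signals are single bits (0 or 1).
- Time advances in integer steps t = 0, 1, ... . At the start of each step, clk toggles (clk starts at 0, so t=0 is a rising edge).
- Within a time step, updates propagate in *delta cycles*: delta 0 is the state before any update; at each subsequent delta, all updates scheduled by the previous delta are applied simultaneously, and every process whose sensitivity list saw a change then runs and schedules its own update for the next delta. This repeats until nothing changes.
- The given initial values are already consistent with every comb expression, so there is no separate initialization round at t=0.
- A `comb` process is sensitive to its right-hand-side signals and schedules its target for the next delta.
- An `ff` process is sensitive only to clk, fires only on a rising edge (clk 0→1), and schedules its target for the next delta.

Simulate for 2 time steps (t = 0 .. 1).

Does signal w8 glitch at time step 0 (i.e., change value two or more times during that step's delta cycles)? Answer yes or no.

yes

t0.Δ0 clk=0 w3=1 w2=1 w8=0 w1=0 w0=1 w7=0 w4=1 w10=0 w5=0 w9=1 w6=0
t0.Δ1 clk=1 w3=1 w2=1 w8=0 w1=0 w0=1 w7=0 w4=1 w10=0 w5=0 w9=1 w6=0
t0.Δ2 clk=1 w3=1 w2=1 w8=0 w1=1 w0=1 w7=0 w4=1 w10=0 w5=1 w9=1 w6=0
t0.Δ3 clk=1 w3=1 w2=1 w8=1 w1=1 w0=1 w7=0 w4=1 w10=0 w5=1 w9=0 w6=1
t0.Δ4 clk=1 w3=1 w2=1 w8=0 w1=1 w0=1 w7=0 w4=1 w10=0 w5=1 w9=0 w6=1
t1.Δ0 clk=1 w3=1 w2=1 w8=0 w1=1 w0=1 w7=0 w4=1 w10=0 w5=1 w9=0 w6=1
t1.Δ1 clk=0 w3=1 w2=1 w8=0 w1=1 w0=1 w7=0 w4=1 w10=0 w5=1 w9=0 w6=1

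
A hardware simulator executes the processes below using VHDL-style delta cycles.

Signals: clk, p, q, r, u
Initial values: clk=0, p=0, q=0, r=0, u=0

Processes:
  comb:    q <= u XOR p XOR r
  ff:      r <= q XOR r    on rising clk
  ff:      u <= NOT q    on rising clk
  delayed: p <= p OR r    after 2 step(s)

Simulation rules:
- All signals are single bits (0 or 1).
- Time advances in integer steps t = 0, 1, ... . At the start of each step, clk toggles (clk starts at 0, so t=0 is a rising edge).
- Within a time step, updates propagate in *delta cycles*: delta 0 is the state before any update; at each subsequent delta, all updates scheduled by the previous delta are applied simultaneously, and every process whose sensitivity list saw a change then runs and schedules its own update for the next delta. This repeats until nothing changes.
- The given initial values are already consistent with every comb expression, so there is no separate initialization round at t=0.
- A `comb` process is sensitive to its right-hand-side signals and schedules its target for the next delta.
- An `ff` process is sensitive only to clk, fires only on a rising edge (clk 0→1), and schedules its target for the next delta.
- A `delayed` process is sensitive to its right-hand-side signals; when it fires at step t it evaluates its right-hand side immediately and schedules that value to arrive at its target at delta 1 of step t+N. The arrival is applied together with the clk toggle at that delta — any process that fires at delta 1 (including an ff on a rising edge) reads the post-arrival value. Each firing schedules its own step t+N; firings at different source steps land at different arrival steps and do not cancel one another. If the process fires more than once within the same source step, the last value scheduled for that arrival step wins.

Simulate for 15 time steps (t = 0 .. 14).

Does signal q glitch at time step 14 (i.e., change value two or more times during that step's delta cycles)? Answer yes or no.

no

[bits: clk,q,r,p,u]
t=0: Δ0=00000 Δ1=10000 Δ2=10001 Δ3=11001 | 3Δ
t=1: Δ0=11001 Δ1=01001 | 1Δ
t=2: Δ0=01001 Δ1=11001 Δ2=11100 | 2Δ
t=3: Δ0=11100 Δ1=01100 | 1Δ
t=4: Δ0=01100 Δ1=11110 Δ2=10010 Δ3=11010 | 3Δ
t=5: Δ0=11010 Δ1=01010 | 1Δ
t=6: Δ0=01010 Δ1=11010 Δ2=11110 Δ3=10110 | 3Δ
t=7: Δ0=10110 Δ1=00110 | 1Δ
t=8: Δ0=00110 Δ1=10110 Δ2=10111 Δ3=11111 | 3Δ
t=9: Δ0=11111 Δ1=01111 | 1Δ
t=10: Δ0=01111 Δ1=11111 Δ2=11010 | 2Δ
t=11: Δ0=11010 Δ1=01010 | 1Δ
t=12: Δ0=01010 Δ1=11010 Δ2=11110 Δ3=10110 | 3Δ
t=13: Δ0=10110 Δ1=00110 | 1Δ
t=14: Δ0=00110 Δ1=10110 Δ2=10111 Δ3=11111 | 3Δ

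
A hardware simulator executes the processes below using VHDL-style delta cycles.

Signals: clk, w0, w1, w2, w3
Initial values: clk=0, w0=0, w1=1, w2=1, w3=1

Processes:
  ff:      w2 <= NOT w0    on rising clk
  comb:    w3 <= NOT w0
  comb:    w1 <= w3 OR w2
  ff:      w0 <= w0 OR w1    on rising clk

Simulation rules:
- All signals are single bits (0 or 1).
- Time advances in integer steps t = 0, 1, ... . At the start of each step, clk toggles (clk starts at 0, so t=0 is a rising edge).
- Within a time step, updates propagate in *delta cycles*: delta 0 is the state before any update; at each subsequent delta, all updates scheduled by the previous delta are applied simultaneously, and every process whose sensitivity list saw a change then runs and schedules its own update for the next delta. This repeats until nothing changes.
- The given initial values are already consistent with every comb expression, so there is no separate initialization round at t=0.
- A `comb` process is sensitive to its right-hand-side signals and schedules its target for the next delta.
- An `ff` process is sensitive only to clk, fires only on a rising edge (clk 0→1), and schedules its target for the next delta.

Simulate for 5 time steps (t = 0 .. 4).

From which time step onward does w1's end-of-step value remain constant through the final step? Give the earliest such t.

[bits: w2,w1,w3,w0,clk]
t=0: Δ0=11100 Δ1=11101 Δ2=11111 Δ3=11011 | 3Δ
t=1: Δ0=11011 Δ1=11010 | 1Δ
t=2: Δ0=11010 Δ1=11011 Δ2=01011 Δ3=00011 | 3Δ
t=3: Δ0=00011 Δ1=00010 | 1Δ
t=4: Δ0=00010 Δ1=00011 | 1Δ

2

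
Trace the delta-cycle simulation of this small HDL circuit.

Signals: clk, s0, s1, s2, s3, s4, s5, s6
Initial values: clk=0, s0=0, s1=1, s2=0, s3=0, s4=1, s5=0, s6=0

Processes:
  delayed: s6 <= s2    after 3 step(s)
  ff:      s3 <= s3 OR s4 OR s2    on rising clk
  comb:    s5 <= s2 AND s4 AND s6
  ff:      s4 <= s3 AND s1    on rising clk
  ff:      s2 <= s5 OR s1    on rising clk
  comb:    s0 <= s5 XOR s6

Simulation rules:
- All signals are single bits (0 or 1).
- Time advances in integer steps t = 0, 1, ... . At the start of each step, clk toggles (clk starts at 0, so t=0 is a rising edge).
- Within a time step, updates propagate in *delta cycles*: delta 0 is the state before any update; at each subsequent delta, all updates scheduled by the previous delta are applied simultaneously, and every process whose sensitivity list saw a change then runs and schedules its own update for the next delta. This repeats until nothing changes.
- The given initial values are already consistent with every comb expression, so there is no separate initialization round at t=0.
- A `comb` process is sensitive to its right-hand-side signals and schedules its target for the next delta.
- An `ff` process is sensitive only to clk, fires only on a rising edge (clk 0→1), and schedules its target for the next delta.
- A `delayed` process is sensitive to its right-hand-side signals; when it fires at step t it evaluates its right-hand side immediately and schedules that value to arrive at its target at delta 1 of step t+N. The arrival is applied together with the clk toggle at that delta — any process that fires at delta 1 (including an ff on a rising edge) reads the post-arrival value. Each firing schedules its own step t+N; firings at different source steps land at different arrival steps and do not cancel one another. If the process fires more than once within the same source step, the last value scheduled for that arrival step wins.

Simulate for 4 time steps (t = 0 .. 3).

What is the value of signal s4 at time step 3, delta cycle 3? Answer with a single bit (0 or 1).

t=0 Δ0: s4=1 s1=1 s0=0 s5=0 clk=0 s6=0 s3=0 s2=0
  Δ1: clk:0→1
  Δ2: s4:1→0, s3:0→1, s2:0→1
  (2Δ to stable)
t=1 Δ0: s4=0 s1=1 s0=0 s5=0 clk=1 s6=0 s3=1 s2=1
  Δ1: clk:1→0
  (1Δ to stable)
t=2 Δ0: s4=0 s1=1 s0=0 s5=0 clk=0 s6=0 s3=1 s2=1
  Δ1: clk:0→1
  Δ2: s4:0→1
  (2Δ to stable)
t=3 Δ0: s4=1 s1=1 s0=0 s5=0 clk=1 s6=0 s3=1 s2=1
  Δ1: clk:1→0, s6:0→1
  Δ2: s0:0→1, s5:0→1
  Δ3: s0:1→0
  (3Δ to stable)

1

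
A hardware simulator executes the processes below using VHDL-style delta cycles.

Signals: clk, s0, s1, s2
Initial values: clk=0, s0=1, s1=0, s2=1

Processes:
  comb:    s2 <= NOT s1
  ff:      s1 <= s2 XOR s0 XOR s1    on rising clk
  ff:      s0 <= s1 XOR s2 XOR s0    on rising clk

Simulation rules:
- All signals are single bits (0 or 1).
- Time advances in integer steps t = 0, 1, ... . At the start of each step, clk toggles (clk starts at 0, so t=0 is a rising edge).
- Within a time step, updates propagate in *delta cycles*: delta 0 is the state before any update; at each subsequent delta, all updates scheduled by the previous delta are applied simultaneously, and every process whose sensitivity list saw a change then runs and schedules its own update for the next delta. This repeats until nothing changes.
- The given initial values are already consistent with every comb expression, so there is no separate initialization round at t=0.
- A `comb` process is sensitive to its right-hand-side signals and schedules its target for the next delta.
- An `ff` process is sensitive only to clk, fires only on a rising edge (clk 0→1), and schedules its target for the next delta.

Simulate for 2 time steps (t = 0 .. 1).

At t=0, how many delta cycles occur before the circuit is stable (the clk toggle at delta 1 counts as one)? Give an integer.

[bits: s1,clk,s0,s2]
t=0: Δ0=0011 Δ1=0111 Δ2=0101 | 2Δ
t=1: Δ0=0101 Δ1=0001 | 1Δ

2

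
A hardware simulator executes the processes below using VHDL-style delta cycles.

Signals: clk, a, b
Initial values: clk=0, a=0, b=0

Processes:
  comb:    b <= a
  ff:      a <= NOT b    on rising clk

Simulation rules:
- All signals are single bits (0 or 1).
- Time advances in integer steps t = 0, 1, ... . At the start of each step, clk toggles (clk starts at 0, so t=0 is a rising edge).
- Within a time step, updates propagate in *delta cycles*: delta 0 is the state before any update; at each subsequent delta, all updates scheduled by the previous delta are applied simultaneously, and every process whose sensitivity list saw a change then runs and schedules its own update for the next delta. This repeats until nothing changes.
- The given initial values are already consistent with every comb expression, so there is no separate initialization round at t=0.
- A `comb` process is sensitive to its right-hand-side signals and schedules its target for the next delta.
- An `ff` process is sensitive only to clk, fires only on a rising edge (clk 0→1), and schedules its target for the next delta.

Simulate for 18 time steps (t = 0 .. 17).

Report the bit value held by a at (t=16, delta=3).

1

t0.Δ0 b=0 clk=0 a=0
t0.Δ1 b=0 clk=1 a=0
t0.Δ2 b=0 clk=1 a=1
t0.Δ3 b=1 clk=1 a=1
t1.Δ0 b=1 clk=1 a=1
t1.Δ1 b=1 clk=0 a=1
t2.Δ0 b=1 clk=0 a=1
t2.Δ1 b=1 clk=1 a=1
t2.Δ2 b=1 clk=1 a=0
t2.Δ3 b=0 clk=1 a=0
t3.Δ0 b=0 clk=1 a=0
t3.Δ1 b=0 clk=0 a=0
t4.Δ0 b=0 clk=0 a=0
t4.Δ1 b=0 clk=1 a=0
t4.Δ2 b=0 clk=1 a=1
t4.Δ3 b=1 clk=1 a=1
t5.Δ0 b=1 clk=1 a=1
t5.Δ1 b=1 clk=0 a=1
t6.Δ0 b=1 clk=0 a=1
t6.Δ1 b=1 clk=1 a=1
t6.Δ2 b=1 clk=1 a=0
t6.Δ3 b=0 clk=1 a=0
t7.Δ0 b=0 clk=1 a=0
t7.Δ1 b=0 clk=0 a=0
t8.Δ0 b=0 clk=0 a=0
t8.Δ1 b=0 clk=1 a=0
t8.Δ2 b=0 clk=1 a=1
t8.Δ3 b=1 clk=1 a=1
t9.Δ0 b=1 clk=1 a=1
t9.Δ1 b=1 clk=0 a=1
t10.Δ0 b=1 clk=0 a=1
t10.Δ1 b=1 clk=1 a=1
t10.Δ2 b=1 clk=1 a=0
t10.Δ3 b=0 clk=1 a=0
t11.Δ0 b=0 clk=1 a=0
t11.Δ1 b=0 clk=0 a=0
t12.Δ0 b=0 clk=0 a=0
t12.Δ1 b=0 clk=1 a=0
t12.Δ2 b=0 clk=1 a=1
t12.Δ3 b=1 clk=1 a=1
t13.Δ0 b=1 clk=1 a=1
t13.Δ1 b=1 clk=0 a=1
t14.Δ0 b=1 clk=0 a=1
t14.Δ1 b=1 clk=1 a=1
t14.Δ2 b=1 clk=1 a=0
t14.Δ3 b=0 clk=1 a=0
t15.Δ0 b=0 clk=1 a=0
t15.Δ1 b=0 clk=0 a=0
t16.Δ0 b=0 clk=0 a=0
t16.Δ1 b=0 clk=1 a=0
t16.Δ2 b=0 clk=1 a=1
t16.Δ3 b=1 clk=1 a=1
t17.Δ0 b=1 clk=1 a=1
t17.Δ1 b=1 clk=0 a=1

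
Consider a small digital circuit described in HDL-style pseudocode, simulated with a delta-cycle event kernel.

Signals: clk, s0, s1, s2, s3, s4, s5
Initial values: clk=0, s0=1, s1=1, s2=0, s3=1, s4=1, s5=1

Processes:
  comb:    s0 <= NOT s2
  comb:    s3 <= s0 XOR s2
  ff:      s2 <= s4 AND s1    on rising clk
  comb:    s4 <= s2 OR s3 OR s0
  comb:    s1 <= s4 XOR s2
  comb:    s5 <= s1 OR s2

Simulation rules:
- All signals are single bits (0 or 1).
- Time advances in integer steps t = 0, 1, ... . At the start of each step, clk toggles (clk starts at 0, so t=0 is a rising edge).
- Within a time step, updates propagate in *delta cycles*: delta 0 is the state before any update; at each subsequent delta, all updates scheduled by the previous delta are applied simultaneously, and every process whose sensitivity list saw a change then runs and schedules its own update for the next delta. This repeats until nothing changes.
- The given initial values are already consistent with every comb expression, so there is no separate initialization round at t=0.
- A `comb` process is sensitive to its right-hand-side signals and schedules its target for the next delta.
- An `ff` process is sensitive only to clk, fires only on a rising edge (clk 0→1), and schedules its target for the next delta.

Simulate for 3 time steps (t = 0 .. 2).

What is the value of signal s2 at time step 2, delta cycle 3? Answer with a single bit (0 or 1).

0

[bits: s1,clk,s4,s3,s2,s0,s5]
t=0: Δ0=1011011 Δ1=1111011 Δ2=1111111 Δ3=0110101 Δ4=0111101 | 4Δ
t=1: Δ0=0111101 Δ1=0011101 | 1Δ
t=2: Δ0=0011101 Δ1=0111101 Δ2=0111001 Δ3=1110010 Δ4=1111011 | 4Δ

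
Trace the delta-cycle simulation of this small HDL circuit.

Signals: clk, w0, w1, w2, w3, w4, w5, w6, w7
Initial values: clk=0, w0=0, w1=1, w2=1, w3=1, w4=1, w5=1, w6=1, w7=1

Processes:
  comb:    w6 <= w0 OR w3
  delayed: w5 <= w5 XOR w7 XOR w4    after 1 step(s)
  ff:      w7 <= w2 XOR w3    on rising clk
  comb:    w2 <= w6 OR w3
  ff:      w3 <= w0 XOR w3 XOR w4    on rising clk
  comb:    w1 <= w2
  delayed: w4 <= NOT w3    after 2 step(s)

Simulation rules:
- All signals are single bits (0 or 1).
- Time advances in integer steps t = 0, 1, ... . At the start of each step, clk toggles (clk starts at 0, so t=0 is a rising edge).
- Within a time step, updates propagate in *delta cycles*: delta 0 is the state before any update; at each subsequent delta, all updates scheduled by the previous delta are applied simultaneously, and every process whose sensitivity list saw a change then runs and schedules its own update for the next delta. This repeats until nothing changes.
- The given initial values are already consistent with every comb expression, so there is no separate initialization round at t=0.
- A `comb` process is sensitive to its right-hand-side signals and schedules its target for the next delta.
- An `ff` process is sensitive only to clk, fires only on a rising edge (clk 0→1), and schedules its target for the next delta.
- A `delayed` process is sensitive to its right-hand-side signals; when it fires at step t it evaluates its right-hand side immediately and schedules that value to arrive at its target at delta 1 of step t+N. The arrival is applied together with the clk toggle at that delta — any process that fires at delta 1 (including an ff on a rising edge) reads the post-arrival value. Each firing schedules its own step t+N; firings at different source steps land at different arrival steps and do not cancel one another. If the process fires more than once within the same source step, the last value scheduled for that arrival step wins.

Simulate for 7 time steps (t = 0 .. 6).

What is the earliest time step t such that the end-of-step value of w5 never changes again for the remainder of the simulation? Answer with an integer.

4

[bits: w4,w2,w7,w3,w5,w6,w1,w0,clk]
t=0: Δ0=111111100 Δ1=111111101 Δ2=110011101 Δ3=110010101 Δ4=100010101 Δ5=100010001 | 5Δ
t=1: Δ0=100010001 Δ1=100000000 | 1Δ
t=2: Δ0=100000000 Δ1=100010001 Δ2=100110001 Δ3=110111001 Δ4=110111101 | 4Δ
t=3: Δ0=110111101 Δ1=110101100 | 1Δ
t=4: Δ0=110101100 Δ1=010111101 | 1Δ
t=5: Δ0=010111101 Δ1=010111100 | 1Δ
t=6: Δ0=010111100 Δ1=010111101 | 1Δ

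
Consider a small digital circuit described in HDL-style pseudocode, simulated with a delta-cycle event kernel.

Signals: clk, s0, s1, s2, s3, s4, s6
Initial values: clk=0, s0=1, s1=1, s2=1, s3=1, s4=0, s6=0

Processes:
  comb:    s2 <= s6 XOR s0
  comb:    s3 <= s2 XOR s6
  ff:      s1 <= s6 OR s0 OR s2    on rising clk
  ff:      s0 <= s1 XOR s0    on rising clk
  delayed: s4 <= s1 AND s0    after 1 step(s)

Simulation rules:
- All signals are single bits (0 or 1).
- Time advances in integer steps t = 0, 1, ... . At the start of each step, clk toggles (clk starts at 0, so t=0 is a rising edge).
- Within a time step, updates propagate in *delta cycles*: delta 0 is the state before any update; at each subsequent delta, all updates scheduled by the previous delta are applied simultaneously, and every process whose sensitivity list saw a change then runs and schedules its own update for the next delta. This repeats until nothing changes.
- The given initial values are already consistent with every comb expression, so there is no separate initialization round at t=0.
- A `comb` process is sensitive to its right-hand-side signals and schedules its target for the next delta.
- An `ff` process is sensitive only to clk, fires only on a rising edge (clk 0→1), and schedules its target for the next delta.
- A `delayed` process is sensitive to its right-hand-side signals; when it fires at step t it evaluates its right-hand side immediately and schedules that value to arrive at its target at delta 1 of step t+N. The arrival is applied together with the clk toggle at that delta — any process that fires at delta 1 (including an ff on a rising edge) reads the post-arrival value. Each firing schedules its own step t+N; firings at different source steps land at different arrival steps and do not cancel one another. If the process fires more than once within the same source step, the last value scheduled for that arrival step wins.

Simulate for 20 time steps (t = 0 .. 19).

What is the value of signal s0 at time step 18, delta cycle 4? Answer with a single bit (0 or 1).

t0.Δ0 s1=1 s2=1 s0=1 clk=0 s4=0 s6=0 s3=1
t0.Δ1 s1=1 s2=1 s0=1 clk=1 s4=0 s6=0 s3=1
t0.Δ2 s1=1 s2=1 s0=0 clk=1 s4=0 s6=0 s3=1
t0.Δ3 s1=1 s2=0 s0=0 clk=1 s4=0 s6=0 s3=1
t0.Δ4 s1=1 s2=0 s0=0 clk=1 s4=0 s6=0 s3=0
t1.Δ0 s1=1 s2=0 s0=0 clk=1 s4=0 s6=0 s3=0
t1.Δ1 s1=1 s2=0 s0=0 clk=0 s4=0 s6=0 s3=0
t2.Δ0 s1=1 s2=0 s0=0 clk=0 s4=0 s6=0 s3=0
t2.Δ1 s1=1 s2=0 s0=0 clk=1 s4=0 s6=0 s3=0
t2.Δ2 s1=0 s2=0 s0=1 clk=1 s4=0 s6=0 s3=0
t2.Δ3 s1=0 s2=1 s0=1 clk=1 s4=0 s6=0 s3=0
t2.Δ4 s1=0 s2=1 s0=1 clk=1 s4=0 s6=0 s3=1
t3.Δ0 s1=0 s2=1 s0=1 clk=1 s4=0 s6=0 s3=1
t3.Δ1 s1=0 s2=1 s0=1 clk=0 s4=0 s6=0 s3=1
t4.Δ0 s1=0 s2=1 s0=1 clk=0 s4=0 s6=0 s3=1
t4.Δ1 s1=0 s2=1 s0=1 clk=1 s4=0 s6=0 s3=1
t4.Δ2 s1=1 s2=1 s0=1 clk=1 s4=0 s6=0 s3=1
t5.Δ0 s1=1 s2=1 s0=1 clk=1 s4=0 s6=0 s3=1
t5.Δ1 s1=1 s2=1 s0=1 clk=0 s4=1 s6=0 s3=1
t6.Δ0 s1=1 s2=1 s0=1 clk=0 s4=1 s6=0 s3=1
t6.Δ1 s1=1 s2=1 s0=1 clk=1 s4=1 s6=0 s3=1
t6.Δ2 s1=1 s2=1 s0=0 clk=1 s4=1 s6=0 s3=1
t6.Δ3 s1=1 s2=0 s0=0 clk=1 s4=1 s6=0 s3=1
t6.Δ4 s1=1 s2=0 s0=0 clk=1 s4=1 s6=0 s3=0
t7.Δ0 s1=1 s2=0 s0=0 clk=1 s4=1 s6=0 s3=0
t7.Δ1 s1=1 s2=0 s0=0 clk=0 s4=0 s6=0 s3=0
t8.Δ0 s1=1 s2=0 s0=0 clk=0 s4=0 s6=0 s3=0
t8.Δ1 s1=1 s2=0 s0=0 clk=1 s4=0 s6=0 s3=0
t8.Δ2 s1=0 s2=0 s0=1 clk=1 s4=0 s6=0 s3=0
t8.Δ3 s1=0 s2=1 s0=1 clk=1 s4=0 s6=0 s3=0
t8.Δ4 s1=0 s2=1 s0=1 clk=1 s4=0 s6=0 s3=1
t9.Δ0 s1=0 s2=1 s0=1 clk=1 s4=0 s6=0 s3=1
t9.Δ1 s1=0 s2=1 s0=1 clk=0 s4=0 s6=0 s3=1
t10.Δ0 s1=0 s2=1 s0=1 clk=0 s4=0 s6=0 s3=1
t10.Δ1 s1=0 s2=1 s0=1 clk=1 s4=0 s6=0 s3=1
t10.Δ2 s1=1 s2=1 s0=1 clk=1 s4=0 s6=0 s3=1
t11.Δ0 s1=1 s2=1 s0=1 clk=1 s4=0 s6=0 s3=1
t11.Δ1 s1=1 s2=1 s0=1 clk=0 s4=1 s6=0 s3=1
t12.Δ0 s1=1 s2=1 s0=1 clk=0 s4=1 s6=0 s3=1
t12.Δ1 s1=1 s2=1 s0=1 clk=1 s4=1 s6=0 s3=1
t12.Δ2 s1=1 s2=1 s0=0 clk=1 s4=1 s6=0 s3=1
t12.Δ3 s1=1 s2=0 s0=0 clk=1 s4=1 s6=0 s3=1
t12.Δ4 s1=1 s2=0 s0=0 clk=1 s4=1 s6=0 s3=0
t13.Δ0 s1=1 s2=0 s0=0 clk=1 s4=1 s6=0 s3=0
t13.Δ1 s1=1 s2=0 s0=0 clk=0 s4=0 s6=0 s3=0
t14.Δ0 s1=1 s2=0 s0=0 clk=0 s4=0 s6=0 s3=0
t14.Δ1 s1=1 s2=0 s0=0 clk=1 s4=0 s6=0 s3=0
t14.Δ2 s1=0 s2=0 s0=1 clk=1 s4=0 s6=0 s3=0
t14.Δ3 s1=0 s2=1 s0=1 clk=1 s4=0 s6=0 s3=0
t14.Δ4 s1=0 s2=1 s0=1 clk=1 s4=0 s6=0 s3=1
t15.Δ0 s1=0 s2=1 s0=1 clk=1 s4=0 s6=0 s3=1
t15.Δ1 s1=0 s2=1 s0=1 clk=0 s4=0 s6=0 s3=1
t16.Δ0 s1=0 s2=1 s0=1 clk=0 s4=0 s6=0 s3=1
t16.Δ1 s1=0 s2=1 s0=1 clk=1 s4=0 s6=0 s3=1
t16.Δ2 s1=1 s2=1 s0=1 clk=1 s4=0 s6=0 s3=1
t17.Δ0 s1=1 s2=1 s0=1 clk=1 s4=0 s6=0 s3=1
t17.Δ1 s1=1 s2=1 s0=1 clk=0 s4=1 s6=0 s3=1
t18.Δ0 s1=1 s2=1 s0=1 clk=0 s4=1 s6=0 s3=1
t18.Δ1 s1=1 s2=1 s0=1 clk=1 s4=1 s6=0 s3=1
t18.Δ2 s1=1 s2=1 s0=0 clk=1 s4=1 s6=0 s3=1
t18.Δ3 s1=1 s2=0 s0=0 clk=1 s4=1 s6=0 s3=1
t18.Δ4 s1=1 s2=0 s0=0 clk=1 s4=1 s6=0 s3=0
t19.Δ0 s1=1 s2=0 s0=0 clk=1 s4=1 s6=0 s3=0
t19.Δ1 s1=1 s2=0 s0=0 clk=0 s4=0 s6=0 s3=0

0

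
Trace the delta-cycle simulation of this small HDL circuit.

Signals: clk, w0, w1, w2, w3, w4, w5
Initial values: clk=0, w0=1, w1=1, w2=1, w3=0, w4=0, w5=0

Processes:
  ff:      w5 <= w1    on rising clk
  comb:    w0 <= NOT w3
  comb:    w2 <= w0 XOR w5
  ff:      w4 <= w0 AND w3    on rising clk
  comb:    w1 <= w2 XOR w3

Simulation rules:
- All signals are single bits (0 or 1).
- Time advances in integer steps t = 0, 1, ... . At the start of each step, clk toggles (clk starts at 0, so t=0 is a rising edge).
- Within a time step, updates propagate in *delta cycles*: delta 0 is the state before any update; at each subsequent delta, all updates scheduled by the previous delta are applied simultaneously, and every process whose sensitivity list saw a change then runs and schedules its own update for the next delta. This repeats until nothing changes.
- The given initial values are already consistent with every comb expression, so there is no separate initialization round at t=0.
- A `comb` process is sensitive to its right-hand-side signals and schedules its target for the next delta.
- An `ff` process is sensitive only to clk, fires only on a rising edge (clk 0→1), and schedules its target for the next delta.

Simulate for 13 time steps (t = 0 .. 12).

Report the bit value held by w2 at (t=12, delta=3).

t0.Δ0 w1=1 w2=1 w3=0 w0=1 w4=0 w5=0 clk=0
t0.Δ1 w1=1 w2=1 w3=0 w0=1 w4=0 w5=0 clk=1
t0.Δ2 w1=1 w2=1 w3=0 w0=1 w4=0 w5=1 clk=1
t0.Δ3 w1=1 w2=0 w3=0 w0=1 w4=0 w5=1 clk=1
t0.Δ4 w1=0 w2=0 w3=0 w0=1 w4=0 w5=1 clk=1
t1.Δ0 w1=0 w2=0 w3=0 w0=1 w4=0 w5=1 clk=1
t1.Δ1 w1=0 w2=0 w3=0 w0=1 w4=0 w5=1 clk=0
t2.Δ0 w1=0 w2=0 w3=0 w0=1 w4=0 w5=1 clk=0
t2.Δ1 w1=0 w2=0 w3=0 w0=1 w4=0 w5=1 clk=1
t2.Δ2 w1=0 w2=0 w3=0 w0=1 w4=0 w5=0 clk=1
t2.Δ3 w1=0 w2=1 w3=0 w0=1 w4=0 w5=0 clk=1
t2.Δ4 w1=1 w2=1 w3=0 w0=1 w4=0 w5=0 clk=1
t3.Δ0 w1=1 w2=1 w3=0 w0=1 w4=0 w5=0 clk=1
t3.Δ1 w1=1 w2=1 w3=0 w0=1 w4=0 w5=0 clk=0
t4.Δ0 w1=1 w2=1 w3=0 w0=1 w4=0 w5=0 clk=0
t4.Δ1 w1=1 w2=1 w3=0 w0=1 w4=0 w5=0 clk=1
t4.Δ2 w1=1 w2=1 w3=0 w0=1 w4=0 w5=1 clk=1
t4.Δ3 w1=1 w2=0 w3=0 w0=1 w4=0 w5=1 clk=1
t4.Δ4 w1=0 w2=0 w3=0 w0=1 w4=0 w5=1 clk=1
t5.Δ0 w1=0 w2=0 w3=0 w0=1 w4=0 w5=1 clk=1
t5.Δ1 w1=0 w2=0 w3=0 w0=1 w4=0 w5=1 clk=0
t6.Δ0 w1=0 w2=0 w3=0 w0=1 w4=0 w5=1 clk=0
t6.Δ1 w1=0 w2=0 w3=0 w0=1 w4=0 w5=1 clk=1
t6.Δ2 w1=0 w2=0 w3=0 w0=1 w4=0 w5=0 clk=1
t6.Δ3 w1=0 w2=1 w3=0 w0=1 w4=0 w5=0 clk=1
t6.Δ4 w1=1 w2=1 w3=0 w0=1 w4=0 w5=0 clk=1
t7.Δ0 w1=1 w2=1 w3=0 w0=1 w4=0 w5=0 clk=1
t7.Δ1 w1=1 w2=1 w3=0 w0=1 w4=0 w5=0 clk=0
t8.Δ0 w1=1 w2=1 w3=0 w0=1 w4=0 w5=0 clk=0
t8.Δ1 w1=1 w2=1 w3=0 w0=1 w4=0 w5=0 clk=1
t8.Δ2 w1=1 w2=1 w3=0 w0=1 w4=0 w5=1 clk=1
t8.Δ3 w1=1 w2=0 w3=0 w0=1 w4=0 w5=1 clk=1
t8.Δ4 w1=0 w2=0 w3=0 w0=1 w4=0 w5=1 clk=1
t9.Δ0 w1=0 w2=0 w3=0 w0=1 w4=0 w5=1 clk=1
t9.Δ1 w1=0 w2=0 w3=0 w0=1 w4=0 w5=1 clk=0
t10.Δ0 w1=0 w2=0 w3=0 w0=1 w4=0 w5=1 clk=0
t10.Δ1 w1=0 w2=0 w3=0 w0=1 w4=0 w5=1 clk=1
t10.Δ2 w1=0 w2=0 w3=0 w0=1 w4=0 w5=0 clk=1
t10.Δ3 w1=0 w2=1 w3=0 w0=1 w4=0 w5=0 clk=1
t10.Δ4 w1=1 w2=1 w3=0 w0=1 w4=0 w5=0 clk=1
t11.Δ0 w1=1 w2=1 w3=0 w0=1 w4=0 w5=0 clk=1
t11.Δ1 w1=1 w2=1 w3=0 w0=1 w4=0 w5=0 clk=0
t12.Δ0 w1=1 w2=1 w3=0 w0=1 w4=0 w5=0 clk=0
t12.Δ1 w1=1 w2=1 w3=0 w0=1 w4=0 w5=0 clk=1
t12.Δ2 w1=1 w2=1 w3=0 w0=1 w4=0 w5=1 clk=1
t12.Δ3 w1=1 w2=0 w3=0 w0=1 w4=0 w5=1 clk=1
t12.Δ4 w1=0 w2=0 w3=0 w0=1 w4=0 w5=1 clk=1

0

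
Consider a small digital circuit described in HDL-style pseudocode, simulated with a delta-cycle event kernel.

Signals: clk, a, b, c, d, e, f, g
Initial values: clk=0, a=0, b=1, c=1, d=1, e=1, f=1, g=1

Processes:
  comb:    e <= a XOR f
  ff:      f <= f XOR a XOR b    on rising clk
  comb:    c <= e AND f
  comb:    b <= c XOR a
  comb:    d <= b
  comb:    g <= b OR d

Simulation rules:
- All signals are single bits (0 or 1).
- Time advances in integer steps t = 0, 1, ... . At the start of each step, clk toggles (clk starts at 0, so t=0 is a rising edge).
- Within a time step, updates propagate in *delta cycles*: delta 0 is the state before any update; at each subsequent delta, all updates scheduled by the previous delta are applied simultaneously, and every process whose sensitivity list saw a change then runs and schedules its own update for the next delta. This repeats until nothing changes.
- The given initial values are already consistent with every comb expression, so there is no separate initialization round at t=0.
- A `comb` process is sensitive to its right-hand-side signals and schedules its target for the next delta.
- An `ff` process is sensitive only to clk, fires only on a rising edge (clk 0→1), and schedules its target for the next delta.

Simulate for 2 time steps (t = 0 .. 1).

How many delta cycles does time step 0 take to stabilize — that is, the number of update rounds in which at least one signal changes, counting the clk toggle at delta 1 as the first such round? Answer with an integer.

t=0 Δ0: g=1 a=0 clk=0 f=1 e=1 d=1 b=1 c=1
  Δ1: clk:0→1
  Δ2: f:1→0
  Δ3: e:1→0, c:1→0
  Δ4: b:1→0
  Δ5: d:1→0
  Δ6: g:1→0
  (6Δ to stable)
t=1 Δ0: g=0 a=0 clk=1 f=0 e=0 d=0 b=0 c=0
  Δ1: clk:1→0
  (1Δ to stable)

6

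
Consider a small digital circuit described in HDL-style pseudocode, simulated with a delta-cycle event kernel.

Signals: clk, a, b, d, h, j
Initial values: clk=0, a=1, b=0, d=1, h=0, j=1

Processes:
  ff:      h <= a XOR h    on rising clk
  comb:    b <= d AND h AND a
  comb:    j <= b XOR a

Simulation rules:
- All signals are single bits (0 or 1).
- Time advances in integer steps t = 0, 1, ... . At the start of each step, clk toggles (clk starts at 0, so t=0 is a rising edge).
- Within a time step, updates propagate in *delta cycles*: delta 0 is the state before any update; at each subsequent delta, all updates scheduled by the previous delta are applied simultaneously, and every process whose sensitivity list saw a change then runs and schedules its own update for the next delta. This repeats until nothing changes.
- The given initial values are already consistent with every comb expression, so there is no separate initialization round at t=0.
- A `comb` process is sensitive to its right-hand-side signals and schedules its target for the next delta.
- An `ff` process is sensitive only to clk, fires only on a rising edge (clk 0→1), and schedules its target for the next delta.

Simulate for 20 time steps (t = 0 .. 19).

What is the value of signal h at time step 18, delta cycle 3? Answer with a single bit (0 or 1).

0

t=0 Δ0: b=0 h=0 d=1 a=1 j=1 clk=0
  Δ1: clk:0→1
  Δ2: h:0→1
  Δ3: b:0→1
  Δ4: j:1→0
  (4Δ to stable)
t=1 Δ0: b=1 h=1 d=1 a=1 j=0 clk=1
  Δ1: clk:1→0
  (1Δ to stable)
t=2 Δ0: b=1 h=1 d=1 a=1 j=0 clk=0
  Δ1: clk:0→1
  Δ2: h:1→0
  Δ3: b:1→0
  Δ4: j:0→1
  (4Δ to stable)
t=3 Δ0: b=0 h=0 d=1 a=1 j=1 clk=1
  Δ1: clk:1→0
  (1Δ to stable)
t=4 Δ0: b=0 h=0 d=1 a=1 j=1 clk=0
  Δ1: clk:0→1
  Δ2: h:0→1
  Δ3: b:0→1
  Δ4: j:1→0
  (4Δ to stable)
t=5 Δ0: b=1 h=1 d=1 a=1 j=0 clk=1
  Δ1: clk:1→0
  (1Δ to stable)
t=6 Δ0: b=1 h=1 d=1 a=1 j=0 clk=0
  Δ1: clk:0→1
  Δ2: h:1→0
  Δ3: b:1→0
  Δ4: j:0→1
  (4Δ to stable)
t=7 Δ0: b=0 h=0 d=1 a=1 j=1 clk=1
  Δ1: clk:1→0
  (1Δ to stable)
t=8 Δ0: b=0 h=0 d=1 a=1 j=1 clk=0
  Δ1: clk:0→1
  Δ2: h:0→1
  Δ3: b:0→1
  Δ4: j:1→0
  (4Δ to stable)
t=9 Δ0: b=1 h=1 d=1 a=1 j=0 clk=1
  Δ1: clk:1→0
  (1Δ to stable)
t=10 Δ0: b=1 h=1 d=1 a=1 j=0 clk=0
  Δ1: clk:0→1
  Δ2: h:1→0
  Δ3: b:1→0
  Δ4: j:0→1
  (4Δ to stable)
t=11 Δ0: b=0 h=0 d=1 a=1 j=1 clk=1
  Δ1: clk:1→0
  (1Δ to stable)
t=12 Δ0: b=0 h=0 d=1 a=1 j=1 clk=0
  Δ1: clk:0→1
  Δ2: h:0→1
  Δ3: b:0→1
  Δ4: j:1→0
  (4Δ to stable)
t=13 Δ0: b=1 h=1 d=1 a=1 j=0 clk=1
  Δ1: clk:1→0
  (1Δ to stable)
t=14 Δ0: b=1 h=1 d=1 a=1 j=0 clk=0
  Δ1: clk:0→1
  Δ2: h:1→0
  Δ3: b:1→0
  Δ4: j:0→1
  (4Δ to stable)
t=15 Δ0: b=0 h=0 d=1 a=1 j=1 clk=1
  Δ1: clk:1→0
  (1Δ to stable)
t=16 Δ0: b=0 h=0 d=1 a=1 j=1 clk=0
  Δ1: clk:0→1
  Δ2: h:0→1
  Δ3: b:0→1
  Δ4: j:1→0
  (4Δ to stable)
t=17 Δ0: b=1 h=1 d=1 a=1 j=0 clk=1
  Δ1: clk:1→0
  (1Δ to stable)
t=18 Δ0: b=1 h=1 d=1 a=1 j=0 clk=0
  Δ1: clk:0→1
  Δ2: h:1→0
  Δ3: b:1→0
  Δ4: j:0→1
  (4Δ to stable)
t=19 Δ0: b=0 h=0 d=1 a=1 j=1 clk=1
  Δ1: clk:1→0
  (1Δ to stable)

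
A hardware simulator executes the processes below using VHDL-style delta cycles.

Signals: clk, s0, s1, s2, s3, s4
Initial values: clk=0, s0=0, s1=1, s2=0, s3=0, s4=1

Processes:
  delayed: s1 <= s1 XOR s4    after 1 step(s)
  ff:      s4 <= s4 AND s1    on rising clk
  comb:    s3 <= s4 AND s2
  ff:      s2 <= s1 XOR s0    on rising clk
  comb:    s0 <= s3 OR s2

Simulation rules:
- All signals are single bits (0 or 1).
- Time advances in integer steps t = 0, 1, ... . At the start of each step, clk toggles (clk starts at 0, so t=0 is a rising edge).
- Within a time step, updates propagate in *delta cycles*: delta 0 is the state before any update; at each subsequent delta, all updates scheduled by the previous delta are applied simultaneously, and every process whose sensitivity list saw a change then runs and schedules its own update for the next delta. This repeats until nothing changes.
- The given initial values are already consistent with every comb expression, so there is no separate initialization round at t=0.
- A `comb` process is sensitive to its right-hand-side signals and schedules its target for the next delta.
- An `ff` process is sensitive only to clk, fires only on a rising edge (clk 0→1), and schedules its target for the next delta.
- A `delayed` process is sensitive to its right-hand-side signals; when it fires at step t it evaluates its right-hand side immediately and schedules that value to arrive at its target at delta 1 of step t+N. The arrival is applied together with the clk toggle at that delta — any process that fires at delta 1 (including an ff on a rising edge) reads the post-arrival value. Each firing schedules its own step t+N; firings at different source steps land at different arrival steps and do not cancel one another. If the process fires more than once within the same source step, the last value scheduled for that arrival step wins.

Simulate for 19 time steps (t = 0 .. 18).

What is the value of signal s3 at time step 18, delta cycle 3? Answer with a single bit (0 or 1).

[bits: clk,s4,s1,s0,s2,s3]
t=0: Δ0=011000 Δ1=111000 Δ2=111010 Δ3=111111 | 3Δ
t=1: Δ0=111111 Δ1=011111 | 1Δ
t=2: Δ0=011111 Δ1=111111 Δ2=111101 Δ3=111100 Δ4=111000 | 4Δ
t=3: Δ0=111000 Δ1=011000 | 1Δ
t=4: Δ0=011000 Δ1=111000 Δ2=111010 Δ3=111111 | 3Δ
t=5: Δ0=111111 Δ1=011111 | 1Δ
t=6: Δ0=011111 Δ1=111111 Δ2=111101 Δ3=111100 Δ4=111000 | 4Δ
t=7: Δ0=111000 Δ1=011000 | 1Δ
t=8: Δ0=011000 Δ1=111000 Δ2=111010 Δ3=111111 | 3Δ
t=9: Δ0=111111 Δ1=011111 | 1Δ
t=10: Δ0=011111 Δ1=111111 Δ2=111101 Δ3=111100 Δ4=111000 | 4Δ
t=11: Δ0=111000 Δ1=011000 | 1Δ
t=12: Δ0=011000 Δ1=111000 Δ2=111010 Δ3=111111 | 3Δ
t=13: Δ0=111111 Δ1=011111 | 1Δ
t=14: Δ0=011111 Δ1=111111 Δ2=111101 Δ3=111100 Δ4=111000 | 4Δ
t=15: Δ0=111000 Δ1=011000 | 1Δ
t=16: Δ0=011000 Δ1=111000 Δ2=111010 Δ3=111111 | 3Δ
t=17: Δ0=111111 Δ1=011111 | 1Δ
t=18: Δ0=011111 Δ1=111111 Δ2=111101 Δ3=111100 Δ4=111000 | 4Δ

0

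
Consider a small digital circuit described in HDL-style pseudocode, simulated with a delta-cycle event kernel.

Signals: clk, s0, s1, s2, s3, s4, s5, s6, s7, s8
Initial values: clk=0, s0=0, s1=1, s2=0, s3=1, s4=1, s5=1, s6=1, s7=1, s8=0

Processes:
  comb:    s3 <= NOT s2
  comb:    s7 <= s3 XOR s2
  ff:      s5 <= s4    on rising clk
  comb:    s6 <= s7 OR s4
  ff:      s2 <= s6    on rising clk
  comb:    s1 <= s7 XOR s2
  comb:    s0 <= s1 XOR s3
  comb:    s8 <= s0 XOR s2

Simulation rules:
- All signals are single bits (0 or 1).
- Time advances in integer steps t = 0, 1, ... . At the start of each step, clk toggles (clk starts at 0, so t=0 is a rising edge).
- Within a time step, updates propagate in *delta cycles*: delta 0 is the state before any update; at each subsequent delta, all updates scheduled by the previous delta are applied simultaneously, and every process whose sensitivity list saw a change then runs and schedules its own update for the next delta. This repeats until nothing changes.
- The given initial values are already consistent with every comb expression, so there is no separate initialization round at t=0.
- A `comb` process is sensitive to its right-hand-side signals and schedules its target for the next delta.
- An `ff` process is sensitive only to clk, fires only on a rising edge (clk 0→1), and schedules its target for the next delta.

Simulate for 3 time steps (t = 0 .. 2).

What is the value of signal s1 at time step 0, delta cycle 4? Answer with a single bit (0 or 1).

t0.Δ0 s7=1 s1=1 s5=1 s0=0 s2=0 s4=1 s6=1 s3=1 clk=0 s8=0
t0.Δ1 s7=1 s1=1 s5=1 s0=0 s2=0 s4=1 s6=1 s3=1 clk=1 s8=0
t0.Δ2 s7=1 s1=1 s5=1 s0=0 s2=1 s4=1 s6=1 s3=1 clk=1 s8=0
t0.Δ3 s7=0 s1=0 s5=1 s0=0 s2=1 s4=1 s6=1 s3=0 clk=1 s8=1
t0.Δ4 s7=1 s1=1 s5=1 s0=0 s2=1 s4=1 s6=1 s3=0 clk=1 s8=1
t0.Δ5 s7=1 s1=0 s5=1 s0=1 s2=1 s4=1 s6=1 s3=0 clk=1 s8=1
t0.Δ6 s7=1 s1=0 s5=1 s0=0 s2=1 s4=1 s6=1 s3=0 clk=1 s8=0
t0.Δ7 s7=1 s1=0 s5=1 s0=0 s2=1 s4=1 s6=1 s3=0 clk=1 s8=1
t1.Δ0 s7=1 s1=0 s5=1 s0=0 s2=1 s4=1 s6=1 s3=0 clk=1 s8=1
t1.Δ1 s7=1 s1=0 s5=1 s0=0 s2=1 s4=1 s6=1 s3=0 clk=0 s8=1
t2.Δ0 s7=1 s1=0 s5=1 s0=0 s2=1 s4=1 s6=1 s3=0 clk=0 s8=1
t2.Δ1 s7=1 s1=0 s5=1 s0=0 s2=1 s4=1 s6=1 s3=0 clk=1 s8=1

1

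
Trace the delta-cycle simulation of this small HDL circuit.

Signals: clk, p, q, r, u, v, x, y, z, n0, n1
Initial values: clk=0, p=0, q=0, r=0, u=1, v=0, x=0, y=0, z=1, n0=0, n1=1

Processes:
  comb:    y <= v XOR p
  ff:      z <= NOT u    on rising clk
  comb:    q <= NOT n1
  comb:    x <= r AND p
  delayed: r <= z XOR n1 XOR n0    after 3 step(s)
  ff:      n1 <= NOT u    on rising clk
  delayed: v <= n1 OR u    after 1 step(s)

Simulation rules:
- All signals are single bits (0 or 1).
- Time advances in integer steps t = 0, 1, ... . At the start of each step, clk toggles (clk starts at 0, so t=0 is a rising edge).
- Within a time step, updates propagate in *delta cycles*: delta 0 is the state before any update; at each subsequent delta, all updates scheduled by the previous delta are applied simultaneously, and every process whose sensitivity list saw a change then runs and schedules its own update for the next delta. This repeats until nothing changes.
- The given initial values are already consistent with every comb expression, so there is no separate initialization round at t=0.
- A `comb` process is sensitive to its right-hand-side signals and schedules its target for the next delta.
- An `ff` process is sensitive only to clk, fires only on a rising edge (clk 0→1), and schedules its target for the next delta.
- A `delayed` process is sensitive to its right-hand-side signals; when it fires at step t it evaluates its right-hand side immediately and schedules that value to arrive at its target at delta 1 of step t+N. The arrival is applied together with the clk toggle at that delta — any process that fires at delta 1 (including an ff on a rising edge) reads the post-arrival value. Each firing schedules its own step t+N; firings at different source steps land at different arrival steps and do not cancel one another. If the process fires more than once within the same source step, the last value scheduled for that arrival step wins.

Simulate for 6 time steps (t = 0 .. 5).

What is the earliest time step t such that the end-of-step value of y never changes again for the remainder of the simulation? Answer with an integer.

[bits: n0,z,x,q,clk,n1,u,r,v,p,y]
t=0: Δ0=01000110000 Δ1=01001110000 Δ2=00001010000 Δ3=00011010000 | 3Δ
t=1: Δ0=00011010000 Δ1=00010010100 Δ2=00010010101 | 2Δ
t=2: Δ0=00010010101 Δ1=00011010101 | 1Δ
t=3: Δ0=00011010101 Δ1=00010010101 | 1Δ
t=4: Δ0=00010010101 Δ1=00011010101 | 1Δ
t=5: Δ0=00011010101 Δ1=00010010101 | 1Δ

1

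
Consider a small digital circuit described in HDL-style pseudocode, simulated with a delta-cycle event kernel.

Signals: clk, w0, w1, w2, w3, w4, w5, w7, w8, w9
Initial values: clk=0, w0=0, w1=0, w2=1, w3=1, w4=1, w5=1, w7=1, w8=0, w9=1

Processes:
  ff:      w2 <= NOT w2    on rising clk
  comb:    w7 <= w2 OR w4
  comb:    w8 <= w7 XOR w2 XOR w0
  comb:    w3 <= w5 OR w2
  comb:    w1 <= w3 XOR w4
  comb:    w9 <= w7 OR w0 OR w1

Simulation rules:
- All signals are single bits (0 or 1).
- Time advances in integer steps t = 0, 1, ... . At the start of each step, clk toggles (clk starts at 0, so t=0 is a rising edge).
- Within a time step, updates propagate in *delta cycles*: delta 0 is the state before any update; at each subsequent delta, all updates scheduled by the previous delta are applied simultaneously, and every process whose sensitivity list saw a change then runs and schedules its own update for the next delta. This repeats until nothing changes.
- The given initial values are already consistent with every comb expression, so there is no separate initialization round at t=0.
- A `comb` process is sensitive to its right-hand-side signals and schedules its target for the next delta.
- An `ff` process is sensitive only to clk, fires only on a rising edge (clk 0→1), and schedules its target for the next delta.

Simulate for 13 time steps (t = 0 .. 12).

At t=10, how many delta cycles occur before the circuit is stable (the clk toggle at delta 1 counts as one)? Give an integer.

t0.Δ0 w4=1 clk=0 w1=0 w7=1 w5=1 w8=0 w0=0 w3=1 w9=1 w2=1
t0.Δ1 w4=1 clk=1 w1=0 w7=1 w5=1 w8=0 w0=0 w3=1 w9=1 w2=1
t0.Δ2 w4=1 clk=1 w1=0 w7=1 w5=1 w8=0 w0=0 w3=1 w9=1 w2=0
t0.Δ3 w4=1 clk=1 w1=0 w7=1 w5=1 w8=1 w0=0 w3=1 w9=1 w2=0
t1.Δ0 w4=1 clk=1 w1=0 w7=1 w5=1 w8=1 w0=0 w3=1 w9=1 w2=0
t1.Δ1 w4=1 clk=0 w1=0 w7=1 w5=1 w8=1 w0=0 w3=1 w9=1 w2=0
t2.Δ0 w4=1 clk=0 w1=0 w7=1 w5=1 w8=1 w0=0 w3=1 w9=1 w2=0
t2.Δ1 w4=1 clk=1 w1=0 w7=1 w5=1 w8=1 w0=0 w3=1 w9=1 w2=0
t2.Δ2 w4=1 clk=1 w1=0 w7=1 w5=1 w8=1 w0=0 w3=1 w9=1 w2=1
t2.Δ3 w4=1 clk=1 w1=0 w7=1 w5=1 w8=0 w0=0 w3=1 w9=1 w2=1
t3.Δ0 w4=1 clk=1 w1=0 w7=1 w5=1 w8=0 w0=0 w3=1 w9=1 w2=1
t3.Δ1 w4=1 clk=0 w1=0 w7=1 w5=1 w8=0 w0=0 w3=1 w9=1 w2=1
t4.Δ0 w4=1 clk=0 w1=0 w7=1 w5=1 w8=0 w0=0 w3=1 w9=1 w2=1
t4.Δ1 w4=1 clk=1 w1=0 w7=1 w5=1 w8=0 w0=0 w3=1 w9=1 w2=1
t4.Δ2 w4=1 clk=1 w1=0 w7=1 w5=1 w8=0 w0=0 w3=1 w9=1 w2=0
t4.Δ3 w4=1 clk=1 w1=0 w7=1 w5=1 w8=1 w0=0 w3=1 w9=1 w2=0
t5.Δ0 w4=1 clk=1 w1=0 w7=1 w5=1 w8=1 w0=0 w3=1 w9=1 w2=0
t5.Δ1 w4=1 clk=0 w1=0 w7=1 w5=1 w8=1 w0=0 w3=1 w9=1 w2=0
t6.Δ0 w4=1 clk=0 w1=0 w7=1 w5=1 w8=1 w0=0 w3=1 w9=1 w2=0
t6.Δ1 w4=1 clk=1 w1=0 w7=1 w5=1 w8=1 w0=0 w3=1 w9=1 w2=0
t6.Δ2 w4=1 clk=1 w1=0 w7=1 w5=1 w8=1 w0=0 w3=1 w9=1 w2=1
t6.Δ3 w4=1 clk=1 w1=0 w7=1 w5=1 w8=0 w0=0 w3=1 w9=1 w2=1
t7.Δ0 w4=1 clk=1 w1=0 w7=1 w5=1 w8=0 w0=0 w3=1 w9=1 w2=1
t7.Δ1 w4=1 clk=0 w1=0 w7=1 w5=1 w8=0 w0=0 w3=1 w9=1 w2=1
t8.Δ0 w4=1 clk=0 w1=0 w7=1 w5=1 w8=0 w0=0 w3=1 w9=1 w2=1
t8.Δ1 w4=1 clk=1 w1=0 w7=1 w5=1 w8=0 w0=0 w3=1 w9=1 w2=1
t8.Δ2 w4=1 clk=1 w1=0 w7=1 w5=1 w8=0 w0=0 w3=1 w9=1 w2=0
t8.Δ3 w4=1 clk=1 w1=0 w7=1 w5=1 w8=1 w0=0 w3=1 w9=1 w2=0
t9.Δ0 w4=1 clk=1 w1=0 w7=1 w5=1 w8=1 w0=0 w3=1 w9=1 w2=0
t9.Δ1 w4=1 clk=0 w1=0 w7=1 w5=1 w8=1 w0=0 w3=1 w9=1 w2=0
t10.Δ0 w4=1 clk=0 w1=0 w7=1 w5=1 w8=1 w0=0 w3=1 w9=1 w2=0
t10.Δ1 w4=1 clk=1 w1=0 w7=1 w5=1 w8=1 w0=0 w3=1 w9=1 w2=0
t10.Δ2 w4=1 clk=1 w1=0 w7=1 w5=1 w8=1 w0=0 w3=1 w9=1 w2=1
t10.Δ3 w4=1 clk=1 w1=0 w7=1 w5=1 w8=0 w0=0 w3=1 w9=1 w2=1
t11.Δ0 w4=1 clk=1 w1=0 w7=1 w5=1 w8=0 w0=0 w3=1 w9=1 w2=1
t11.Δ1 w4=1 clk=0 w1=0 w7=1 w5=1 w8=0 w0=0 w3=1 w9=1 w2=1
t12.Δ0 w4=1 clk=0 w1=0 w7=1 w5=1 w8=0 w0=0 w3=1 w9=1 w2=1
t12.Δ1 w4=1 clk=1 w1=0 w7=1 w5=1 w8=0 w0=0 w3=1 w9=1 w2=1
t12.Δ2 w4=1 clk=1 w1=0 w7=1 w5=1 w8=0 w0=0 w3=1 w9=1 w2=0
t12.Δ3 w4=1 clk=1 w1=0 w7=1 w5=1 w8=1 w0=0 w3=1 w9=1 w2=0

3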